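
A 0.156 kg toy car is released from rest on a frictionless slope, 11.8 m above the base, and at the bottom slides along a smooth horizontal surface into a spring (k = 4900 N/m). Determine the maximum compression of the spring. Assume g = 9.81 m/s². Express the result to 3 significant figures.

x = 0.0859 m

At max compression the car is momentarily at rest: mgh = ½kx²
x = √(2mgh/k) = √(2 × 0.156 × 9.81 × 11.8 / 4900) = 0.08585 m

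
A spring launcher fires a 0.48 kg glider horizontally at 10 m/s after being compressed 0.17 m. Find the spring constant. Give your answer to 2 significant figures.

Spring PE at full compression equals KE at release: ½kx² = ½mv²
k = mv²/x² = (0.48)(10)²/(0.17)² = 1661 N/m

k = 1700 N/m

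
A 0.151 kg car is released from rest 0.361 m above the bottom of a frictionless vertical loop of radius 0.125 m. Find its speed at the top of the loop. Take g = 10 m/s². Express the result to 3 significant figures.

Energy conservation: mgh = ½mv_top² + mg(2r)
v_top² = 2g(h − 2r) = 2(10)(0.361 − 0.2500) = 2.220
v_top = 1.490 m/s

v = 1.49 m/s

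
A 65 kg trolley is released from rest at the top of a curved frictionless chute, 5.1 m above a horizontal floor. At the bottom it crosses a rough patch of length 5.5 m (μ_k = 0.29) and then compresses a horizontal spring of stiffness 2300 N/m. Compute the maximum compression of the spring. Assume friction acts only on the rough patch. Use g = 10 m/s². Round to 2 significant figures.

Initial energy: E₁ = mgh = (65)(10)(5.1) = 3315.0 J
Friction removes W_f = μ_k mg d = (0.29)(65)(10)(5.5) = 1037 J
Energy reaching the spring: E = 3315.0 − 1037 = 2278.2 J
At max compression ½kx² = E ⇒ x = √(2E/k) = √(2 × 2278.2/2300) = 1.408 m

x = 1.4 m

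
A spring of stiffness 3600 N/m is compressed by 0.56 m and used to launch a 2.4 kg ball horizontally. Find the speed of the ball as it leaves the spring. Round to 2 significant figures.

v = 22 m/s

Conservation of energy: ½kx² = ½mv²
v = x√(k/m) = 0.56 × √(3600/2.4) = 21.69 m/s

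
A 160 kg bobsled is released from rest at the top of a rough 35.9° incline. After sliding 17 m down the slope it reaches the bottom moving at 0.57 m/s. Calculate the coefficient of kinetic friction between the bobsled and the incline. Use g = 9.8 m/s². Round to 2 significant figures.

mgh = ½mv² + μ_k (mg cosθ) L, with h = L sinθ
mgL sinθ = 15630 J; ½mv² = 25.992 J
W_f = 15630 − 25.992 = 15604 J
μ_k = W_f/(mg cosθ · L) = 15604/(1270 × 17) = 0.7227

μ_k = 0.72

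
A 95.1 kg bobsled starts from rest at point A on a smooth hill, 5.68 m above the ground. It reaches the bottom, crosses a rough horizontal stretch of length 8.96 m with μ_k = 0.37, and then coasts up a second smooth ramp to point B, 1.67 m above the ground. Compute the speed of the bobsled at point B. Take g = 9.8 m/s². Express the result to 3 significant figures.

Energy at A: mgh₁ = (95.1)(9.8)(5.68) = 5293.6 J
Friction loss: W_f = μ_k mg d = 3090 J
At B: ½mv² + mgh₂ = mgh₁ − W_f
½mv² = 5293.6 − 3090 − 1556.4 = 647.54 J
v = √(2 × 647.54/95.1) = 3.690 m/s

v = 3.69 m/s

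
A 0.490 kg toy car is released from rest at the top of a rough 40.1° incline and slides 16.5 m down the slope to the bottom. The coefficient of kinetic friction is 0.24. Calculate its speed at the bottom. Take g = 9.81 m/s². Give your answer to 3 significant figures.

Taking the bottom as reference, mgh = ½mv² + μ_k N L with h = L sinθ, N = mg cosθ:
mgh = mgL sinθ = (0.490)(9.81)(16.5)sin40.1° = 51.088 J
W_f = μ_k mg cosθ · L = (0.24)(0.490)(9.81)cos40.1°·16.5 = 14.56 J
½mv² = 51.088 − 14.56 = 36.527 J
v = √(2 × 36.527/0.490) = 12.21 m/s

v = 12.2 m/s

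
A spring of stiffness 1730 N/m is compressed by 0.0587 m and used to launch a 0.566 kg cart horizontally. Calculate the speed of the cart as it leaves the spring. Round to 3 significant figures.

v = 3.25 m/s

The cart leaves the spring when the spring is at natural length, so ½kx² = ½mv²
v = x√(k/m) = 0.0587 × √(1730/0.566) = 3.245 m/s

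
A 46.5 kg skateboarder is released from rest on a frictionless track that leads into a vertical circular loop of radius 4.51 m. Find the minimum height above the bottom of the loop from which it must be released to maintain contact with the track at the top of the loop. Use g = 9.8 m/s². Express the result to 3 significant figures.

At the top, for minimum speed gravity alone supplies the centripetal force: mg = mv_top²/r ⇒ v_top² = gr = 44.20 m²/s²
Energy conservation from release height h to the top (height 2r): mgh = ½mv_top² + mg(2r)
h = v_top²/(2g) + 2r = r/2 + 2r = 5r/2 = 11.27 m

h = 11.3 m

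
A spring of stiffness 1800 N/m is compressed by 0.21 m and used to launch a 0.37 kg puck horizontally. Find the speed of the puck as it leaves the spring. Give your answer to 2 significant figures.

v = 15 m/s

Conservation of energy: ½kx² = ½mv²
v = x√(k/m) = 0.21 × √(1800/0.37) = 14.65 m/s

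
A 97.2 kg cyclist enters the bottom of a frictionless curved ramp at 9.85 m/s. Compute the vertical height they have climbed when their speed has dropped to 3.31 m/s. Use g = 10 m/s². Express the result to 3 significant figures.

h = 4.30 m

Energy balance between the two points: ½mv₁² = ½mv₂² + mgh
h = (v₁² − v₂²)/(2g) = (9.85² − 3.31²)/(2 × 10) = 4.303 m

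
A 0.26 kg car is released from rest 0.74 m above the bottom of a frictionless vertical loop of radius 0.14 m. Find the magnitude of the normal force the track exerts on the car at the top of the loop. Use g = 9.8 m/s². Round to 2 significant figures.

N = 14 N

Energy from release to top (height 2r): mgh = ½mv_top² + mg(2r)
v_top² = 2g(h − 2r) = 2(9.8)(0.74 − 0.2800) = 9.0160 m²/s²
At the top, both N and weight point toward the centre: N + mg = mv_top²/r
N = m(v_top²/r − g) = 0.26(9.0160/0.14 − 9.8) = 14.20 N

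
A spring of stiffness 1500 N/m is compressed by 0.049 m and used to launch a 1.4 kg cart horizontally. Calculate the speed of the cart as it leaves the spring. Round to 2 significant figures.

v = 1.6 m/s

The cart leaves the spring when the spring is at natural length, so ½kx² = ½mv²
v = x√(k/m) = 0.049 × √(1500/1.4) = 1.604 m/s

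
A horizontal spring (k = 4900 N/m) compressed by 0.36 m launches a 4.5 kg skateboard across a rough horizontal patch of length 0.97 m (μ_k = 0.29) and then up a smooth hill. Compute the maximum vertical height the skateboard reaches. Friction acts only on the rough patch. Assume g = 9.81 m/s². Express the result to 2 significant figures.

Spring energy: E₀ = ½kx² = ½(4900)(0.36)² = 317.52 J
Friction: W_f = μ_k mg d = (0.29)(4.5)(9.81)(0.97) = 12.42 J
Energy at base of ramp: E = 317.52 − 12.42 = 305.10 J
At max height all remaining energy is PE: mgh = E ⇒ h = E/(mg) = 305.10/(4.5 × 9.81) = 6.911 m

h = 6.9 m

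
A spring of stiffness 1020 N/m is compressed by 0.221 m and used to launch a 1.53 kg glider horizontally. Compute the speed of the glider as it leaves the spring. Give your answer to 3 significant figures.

Conservation of energy: ½kx² = ½mv²
v = x√(k/m) = 0.221 × √(1020/1.53) = 5.706 m/s

v = 5.71 m/s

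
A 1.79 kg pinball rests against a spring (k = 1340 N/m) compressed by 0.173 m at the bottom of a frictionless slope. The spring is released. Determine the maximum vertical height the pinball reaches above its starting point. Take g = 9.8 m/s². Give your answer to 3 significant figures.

h = 1.14 m

At maximum height the pinball is at rest, so ½kx² = mgh
h = kx²/(2mg) = (1340)(0.173)²/(2 × 1.79 × 9.8) = 1.143 m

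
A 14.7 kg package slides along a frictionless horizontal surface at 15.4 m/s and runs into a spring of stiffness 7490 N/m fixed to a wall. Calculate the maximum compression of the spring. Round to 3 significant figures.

x = 0.682 m

Conservation of energy between contact and max compression: ½mv² = ½kx²
x = v√(m/k) = 15.4 × √(14.7/7490) = 0.6822 m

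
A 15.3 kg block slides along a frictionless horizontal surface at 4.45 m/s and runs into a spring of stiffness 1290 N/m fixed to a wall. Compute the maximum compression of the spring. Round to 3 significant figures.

x = 0.485 m

All KE is stored as spring PE at maximum compression: ½mv² = ½kx²
x = v√(m/k) = 4.45 × √(15.3/1290) = 0.4846 m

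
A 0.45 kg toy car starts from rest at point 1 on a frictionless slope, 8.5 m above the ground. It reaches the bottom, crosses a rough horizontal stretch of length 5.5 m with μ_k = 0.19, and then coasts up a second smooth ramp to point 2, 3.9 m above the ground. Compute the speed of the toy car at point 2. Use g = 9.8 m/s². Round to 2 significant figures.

Energy at 1: mgh₁ = (0.45)(9.8)(8.5) = 37.485 J
Friction loss: W_f = μ_k mg d = 4.608 J
At 2: ½mv² + mgh₂ = mgh₁ − W_f
½mv² = 37.485 − 4.608 − 17.199 = 15.678 J
v = √(2 × 15.678/0.45) = 8.347 m/s

v = 8.3 m/s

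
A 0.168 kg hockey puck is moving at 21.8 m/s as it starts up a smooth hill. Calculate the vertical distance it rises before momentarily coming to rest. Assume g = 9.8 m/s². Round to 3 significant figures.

h = 24.2 m

Setting KE at the bottom equal to PE gained: ½mv² = mgh
h = v²/(2g) = 21.8²/(2 × 9.8) = 24.25 m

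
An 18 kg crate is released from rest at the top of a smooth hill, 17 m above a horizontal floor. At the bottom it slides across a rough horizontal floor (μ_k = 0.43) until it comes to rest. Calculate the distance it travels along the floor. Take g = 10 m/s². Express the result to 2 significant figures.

Energy bookkeeping (friction removes W_f = μ_k N d):
At rest all PE has been dissipated by friction: mgh = μ_k m g d
d = h/μ_k = 17/0.43 = 39.53 m

d = 40 m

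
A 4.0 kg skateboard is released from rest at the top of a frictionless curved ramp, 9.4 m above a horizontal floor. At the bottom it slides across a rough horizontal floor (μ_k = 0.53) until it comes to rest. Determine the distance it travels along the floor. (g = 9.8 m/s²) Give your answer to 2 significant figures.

d = 18 m

Applying the work–energy principle:
At rest all PE has been dissipated by friction: mgh = μ_k m g d
d = h/μ_k = 9.4/0.53 = 17.74 m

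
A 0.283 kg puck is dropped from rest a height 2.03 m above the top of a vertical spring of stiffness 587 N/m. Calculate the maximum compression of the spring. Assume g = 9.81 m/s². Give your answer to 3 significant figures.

Take the reference level at the top of the uncompressed spring. At max compression the puck has fallen H + x and is momentarily at rest:
mg(H + x) = ½kx²
½(587)x² − (0.283)(9.81)x − (0.283)(9.81)(2.03) = 0
293.5x² − 2.776x − 5.636 = 0
x = [2.776 + √(7.707 + 6616.4)]/(2 × 293.5) = 0.1434 m

x = 0.143 m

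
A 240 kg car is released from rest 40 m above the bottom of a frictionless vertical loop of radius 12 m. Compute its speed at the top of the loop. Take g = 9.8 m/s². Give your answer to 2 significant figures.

Energy conservation: mgh = ½mv_top² + mg(2r)
v_top² = 2g(h − 2r) = 2(9.8)(40 − 24.00) = 313.6
v_top = 17.71 m/s

v = 18 m/s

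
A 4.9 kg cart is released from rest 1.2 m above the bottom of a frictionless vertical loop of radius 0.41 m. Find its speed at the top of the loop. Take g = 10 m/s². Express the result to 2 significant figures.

v = 2.8 m/s

Energy conservation: mgh = ½mv_top² + mg(2r)
v_top² = 2g(h − 2r) = 2(10)(1.2 − 0.8200) = 7.600
v_top = 2.757 m/s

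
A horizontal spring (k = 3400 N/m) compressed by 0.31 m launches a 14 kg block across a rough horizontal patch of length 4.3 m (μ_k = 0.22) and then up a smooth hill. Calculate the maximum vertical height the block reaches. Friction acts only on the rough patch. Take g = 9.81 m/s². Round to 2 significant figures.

Spring energy: E₀ = ½kx² = ½(3400)(0.31)² = 163.37 J
Friction: W_f = μ_k mg d = (0.22)(14)(9.81)(4.3) = 129.9 J
Energy at base of ramp: E = 163.37 − 129.9 = 33.446 J
At max height all remaining energy is PE: mgh = E ⇒ h = E/(mg) = 33.446/(14 × 9.81) = 0.2435 m

h = 0.24 m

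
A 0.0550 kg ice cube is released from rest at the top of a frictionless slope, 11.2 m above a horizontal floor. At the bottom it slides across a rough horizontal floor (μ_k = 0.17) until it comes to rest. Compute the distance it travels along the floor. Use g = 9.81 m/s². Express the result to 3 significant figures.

Energy bookkeeping (friction removes W_f = μ_k N d):
At rest all PE has been dissipated by friction: mgh = μ_k m g d
d = h/μ_k = 11.2/0.17 = 65.88 m

d = 65.9 m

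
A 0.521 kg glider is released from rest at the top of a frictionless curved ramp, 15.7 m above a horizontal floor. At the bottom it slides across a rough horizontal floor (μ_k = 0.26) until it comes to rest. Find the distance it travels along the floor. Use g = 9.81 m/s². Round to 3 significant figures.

Energy at the top = energy at the end + work done against friction:
At rest all PE has been dissipated by friction: mgh = μ_k m g d
d = h/μ_k = 15.7/0.26 = 60.38 m

d = 60.4 m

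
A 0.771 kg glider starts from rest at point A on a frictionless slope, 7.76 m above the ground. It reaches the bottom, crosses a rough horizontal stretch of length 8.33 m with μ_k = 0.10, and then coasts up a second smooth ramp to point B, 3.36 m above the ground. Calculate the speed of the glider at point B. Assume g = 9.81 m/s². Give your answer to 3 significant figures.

v = 8.37 m/s

Energy at A: mgh₁ = (0.771)(9.81)(7.76) = 58.693 J
Friction loss: W_f = μ_k mg d = 6.300 J
At B: ½mv² + mgh₂ = mgh₁ − W_f
½mv² = 58.693 − 6.300 − 25.413 = 26.979 J
v = √(2 × 26.979/0.771) = 8.366 m/s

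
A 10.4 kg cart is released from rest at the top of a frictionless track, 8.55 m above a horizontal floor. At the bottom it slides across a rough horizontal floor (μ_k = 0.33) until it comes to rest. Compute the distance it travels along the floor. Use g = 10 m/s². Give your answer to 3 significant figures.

Applying the work–energy principle:
At rest all PE has been dissipated by friction: mgh = μ_k m g d
d = h/μ_k = 8.55/0.33 = 25.91 m

d = 25.9 m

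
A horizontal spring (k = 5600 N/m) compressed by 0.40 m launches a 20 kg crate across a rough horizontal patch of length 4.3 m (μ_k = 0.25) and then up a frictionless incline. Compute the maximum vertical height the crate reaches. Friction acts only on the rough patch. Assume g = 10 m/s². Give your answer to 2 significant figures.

h = 1.2 m

Spring energy: E₀ = ½kx² = ½(5600)(0.40)² = 448.00 J
Friction: W_f = μ_k mg d = (0.25)(20)(10)(4.3) = 215.0 J
Energy at base of ramp: E = 448.00 − 215.0 = 233.00 J
At max height all remaining energy is PE: mgh = E ⇒ h = E/(mg) = 233.00/(20 × 10) = 1.165 m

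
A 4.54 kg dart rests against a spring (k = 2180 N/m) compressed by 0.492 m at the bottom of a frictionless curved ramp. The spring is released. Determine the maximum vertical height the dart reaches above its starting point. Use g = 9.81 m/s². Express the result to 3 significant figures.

Energy conservation from release to the highest point: ½kx² = mgh
h = kx²/(2mg) = (2180)(0.492)²/(2 × 4.54 × 9.81) = 5.924 m

h = 5.92 m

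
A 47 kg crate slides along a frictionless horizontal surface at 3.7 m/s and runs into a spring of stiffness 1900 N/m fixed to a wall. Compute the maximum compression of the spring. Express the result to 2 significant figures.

x = 0.58 m

At max compression the crate is momentarily at rest: ½mv² = ½kx²
x = v√(m/k) = 3.7 × √(47/1900) = 0.5819 m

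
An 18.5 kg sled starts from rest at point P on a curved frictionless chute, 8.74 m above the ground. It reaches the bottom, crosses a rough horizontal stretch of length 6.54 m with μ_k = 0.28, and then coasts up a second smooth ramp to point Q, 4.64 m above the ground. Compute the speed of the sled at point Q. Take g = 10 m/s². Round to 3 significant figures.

Energy at P: mgh₁ = (18.5)(10)(8.74) = 1616.9 J
Friction loss: W_f = μ_k mg d = 338.8 J
At Q: ½mv² + mgh₂ = mgh₁ − W_f
½mv² = 1616.9 − 338.8 − 858.40 = 419.73 J
v = √(2 × 419.73/18.5) = 6.736 m/s

v = 6.74 m/s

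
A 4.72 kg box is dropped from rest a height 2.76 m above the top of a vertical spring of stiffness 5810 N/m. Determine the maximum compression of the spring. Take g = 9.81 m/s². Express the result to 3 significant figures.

x = 0.218 m

Measuring PE from the top of the relaxed spring, at max compression the box has dropped H + x with zero KE, so:
mg(H + x) = ½kx²
½(5810)x² − (4.72)(9.81)x − (4.72)(9.81)(2.76) = 0
2905x² − 46.30x − 127.8 = 0
x = [46.30 + √(2144 + 1.4850e+06)]/(2 × 2905) = 0.2179 m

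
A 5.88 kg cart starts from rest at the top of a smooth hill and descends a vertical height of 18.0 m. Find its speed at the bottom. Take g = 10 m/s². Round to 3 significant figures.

v = 19.0 m/s

By conservation of mechanical energy, mgh = ½mv²
v = √(2gh) = √(2 × 10 × 18.0) = √360.00 = 18.97 m/s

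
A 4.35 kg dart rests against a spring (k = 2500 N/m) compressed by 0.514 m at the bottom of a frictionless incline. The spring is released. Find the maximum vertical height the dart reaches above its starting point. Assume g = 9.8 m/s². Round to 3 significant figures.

Energy conservation from release to the highest point: ½kx² = mgh
h = kx²/(2mg) = (2500)(0.514)²/(2 × 4.35 × 9.8) = 7.747 m

h = 7.75 m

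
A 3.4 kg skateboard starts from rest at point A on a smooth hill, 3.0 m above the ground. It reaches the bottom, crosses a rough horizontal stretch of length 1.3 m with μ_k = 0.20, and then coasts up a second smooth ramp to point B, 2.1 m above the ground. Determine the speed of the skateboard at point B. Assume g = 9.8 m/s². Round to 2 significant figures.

v = 3.5 m/s

Energy at A: mgh₁ = (3.4)(9.8)(3.0) = 99.960 J
Friction loss: W_f = μ_k mg d = 8.663 J
At B: ½mv² + mgh₂ = mgh₁ − W_f
½mv² = 99.960 − 8.663 − 69.972 = 21.325 J
v = √(2 × 21.325/3.4) = 3.542 m/s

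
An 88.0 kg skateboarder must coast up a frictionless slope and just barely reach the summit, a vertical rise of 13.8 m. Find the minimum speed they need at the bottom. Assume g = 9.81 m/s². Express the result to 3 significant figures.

v = 16.5 m/s

At the top they are momentarily at rest, so all KE converts to PE: ½mv² = mgh
v = √(2gh) = √(2 × 9.81 × 13.8) = 16.45 m/s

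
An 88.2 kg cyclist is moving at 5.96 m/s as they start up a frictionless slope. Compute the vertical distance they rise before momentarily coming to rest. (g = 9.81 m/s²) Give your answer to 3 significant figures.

h = 1.81 m

By energy conservation, ½mv² = mgh
h = v²/(2g) = 5.96²/(2 × 9.81) = 1.810 m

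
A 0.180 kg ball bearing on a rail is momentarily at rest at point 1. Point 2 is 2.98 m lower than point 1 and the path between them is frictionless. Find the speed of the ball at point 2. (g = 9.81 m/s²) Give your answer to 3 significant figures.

Mechanical energy is conserved (no friction): mgh = ½mv²
v = √(2gh) = √(2 × 9.81 × 2.98) = √58.468 = 7.646 m/s

v = 7.65 m/s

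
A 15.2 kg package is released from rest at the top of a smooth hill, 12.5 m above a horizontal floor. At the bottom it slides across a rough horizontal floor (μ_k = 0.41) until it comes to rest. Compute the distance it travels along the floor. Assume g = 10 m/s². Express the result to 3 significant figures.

Energy bookkeeping (friction removes W_f = μ_k N d):
At rest all PE has been dissipated by friction: mgh = μ_k m g d
d = h/μ_k = 12.5/0.41 = 30.49 m

d = 30.5 m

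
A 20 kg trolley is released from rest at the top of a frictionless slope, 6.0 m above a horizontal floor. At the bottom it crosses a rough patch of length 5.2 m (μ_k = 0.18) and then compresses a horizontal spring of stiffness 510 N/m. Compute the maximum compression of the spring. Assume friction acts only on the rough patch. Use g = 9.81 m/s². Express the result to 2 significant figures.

x = 2.0 m

Initial energy: E₁ = mgh = (20)(9.81)(6.0) = 1177.2 J
Friction removes W_f = μ_k mg d = (0.18)(20)(9.81)(5.2) = 183.6 J
Energy reaching the spring: E = 1177.2 − 183.6 = 993.56 J
At max compression ½kx² = E ⇒ x = √(2E/k) = √(2 × 993.56/510) = 1.974 m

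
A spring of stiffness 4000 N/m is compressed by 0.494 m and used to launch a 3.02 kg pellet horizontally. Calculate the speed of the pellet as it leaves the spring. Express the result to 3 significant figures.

Spring PE converts entirely to kinetic energy: ½kx² = ½mv²
v = x√(k/m) = 0.494 × √(4000/3.02) = 17.98 m/s

v = 18.0 m/s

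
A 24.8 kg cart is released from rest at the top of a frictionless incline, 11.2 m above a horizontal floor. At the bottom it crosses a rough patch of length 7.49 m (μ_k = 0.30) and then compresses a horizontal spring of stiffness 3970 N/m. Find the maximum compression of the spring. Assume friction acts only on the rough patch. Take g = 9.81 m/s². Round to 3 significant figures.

Initial energy: E₁ = mgh = (24.8)(9.81)(11.2) = 2724.8 J
Friction removes W_f = μ_k mg d = (0.30)(24.8)(9.81)(7.49) = 546.7 J
Energy reaching the spring: E = 2724.8 − 546.7 = 2178.2 J
At max compression ½kx² = E ⇒ x = √(2E/k) = √(2 × 2178.2/3970) = 1.048 m

x = 1.05 m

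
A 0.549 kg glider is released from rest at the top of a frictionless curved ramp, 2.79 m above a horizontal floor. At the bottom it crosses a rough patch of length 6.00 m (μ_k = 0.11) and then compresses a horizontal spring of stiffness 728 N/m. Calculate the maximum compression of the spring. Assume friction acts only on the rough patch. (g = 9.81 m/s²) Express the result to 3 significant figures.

Initial energy: E₁ = mgh = (0.549)(9.81)(2.79) = 15.026 J
Friction removes W_f = μ_k mg d = (0.11)(0.549)(9.81)(6.00) = 3.555 J
Energy reaching the spring: E = 15.026 − 3.555 = 11.472 J
At max compression ½kx² = E ⇒ x = √(2E/k) = √(2 × 11.472/728) = 0.1775 m

x = 0.178 m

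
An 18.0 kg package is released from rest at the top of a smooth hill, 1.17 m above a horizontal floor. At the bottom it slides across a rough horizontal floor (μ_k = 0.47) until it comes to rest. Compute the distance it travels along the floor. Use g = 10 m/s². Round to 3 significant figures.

Applying the work–energy principle:
At rest all PE has been dissipated by friction: mgh = μ_k m g d
d = h/μ_k = 1.17/0.47 = 2.489 m

d = 2.49 m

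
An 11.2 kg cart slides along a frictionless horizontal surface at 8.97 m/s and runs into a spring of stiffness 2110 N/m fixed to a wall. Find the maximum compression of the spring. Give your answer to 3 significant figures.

At max compression the cart is momentarily at rest: ½mv² = ½kx²
x = v√(m/k) = 8.97 × √(11.2/2110) = 0.6535 m

x = 0.654 m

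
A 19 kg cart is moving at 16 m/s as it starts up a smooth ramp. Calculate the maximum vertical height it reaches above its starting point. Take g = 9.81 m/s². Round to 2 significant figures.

Setting KE at the bottom equal to PE gained: ½mv² = mgh
h = v²/(2g) = 16²/(2 × 9.81) = 13.05 m

h = 13 m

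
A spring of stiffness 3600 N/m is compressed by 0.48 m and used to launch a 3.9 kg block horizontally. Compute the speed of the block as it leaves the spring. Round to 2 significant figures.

Conservation of energy: ½kx² = ½mv²
v = x√(k/m) = 0.48 × √(3600/3.9) = 14.58 m/s

v = 15 m/s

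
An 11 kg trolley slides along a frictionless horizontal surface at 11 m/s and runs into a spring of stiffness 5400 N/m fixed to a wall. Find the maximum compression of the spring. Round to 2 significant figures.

At max compression the trolley is momentarily at rest: ½mv² = ½kx²
x = v√(m/k) = 11 × √(11/5400) = 0.4965 m

x = 0.50 m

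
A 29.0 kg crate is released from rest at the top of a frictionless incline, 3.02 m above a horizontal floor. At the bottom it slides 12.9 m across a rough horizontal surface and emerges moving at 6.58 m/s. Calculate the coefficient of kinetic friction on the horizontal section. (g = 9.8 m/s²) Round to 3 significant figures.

Energy at the top = energy at the end + work done against friction:
mgh = ½mv² + μ_k m g d
mgh = 858.28 J; ½mv² = 627.80 J
W_f = 858.28 − 627.80 = 230.5 J
μ_k = W_f/(mg·d) = 230.5/(284.2 × 12.9) = 0.06287

μ_k = 0.0629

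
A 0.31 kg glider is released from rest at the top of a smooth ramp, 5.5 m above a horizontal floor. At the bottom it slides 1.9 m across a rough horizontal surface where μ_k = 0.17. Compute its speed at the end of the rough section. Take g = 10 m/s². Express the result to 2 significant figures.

Energy bookkeeping (friction removes W_f = μ_k N d):
mgh = ½mv² + μ_k m g d
W_f = μ_k mg d = (0.17)(0.31)(10)(1.9) = 1.001 J
½mv² = mgh − W_f = 17.050 − 1.001 = 16.049 J
v = √(2 × 16.049/0.31) = 10.18 m/s

v = 10 m/s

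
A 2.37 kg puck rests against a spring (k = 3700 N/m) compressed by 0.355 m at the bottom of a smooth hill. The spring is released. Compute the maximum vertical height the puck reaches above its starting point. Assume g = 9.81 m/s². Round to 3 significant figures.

All spring PE becomes gravitational PE at the highest point: ½kx² = mgh
h = kx²/(2mg) = (3700)(0.355)²/(2 × 2.37 × 9.81) = 10.03 m

h = 10.0 m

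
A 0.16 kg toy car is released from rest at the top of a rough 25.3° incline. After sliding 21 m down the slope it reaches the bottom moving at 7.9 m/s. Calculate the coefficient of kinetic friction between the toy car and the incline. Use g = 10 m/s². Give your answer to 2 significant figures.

μ_k = 0.31

Energy balance down the incline: mg L sinθ − ½mv² = μ_k (mg cosθ) L
mgL sinθ = 14.359 J; ½mv² = 4.9928 J
W_f = 14.359 − 4.9928 = 9.366 J
μ_k = W_f/(mg cosθ · L) = 9.366/(1.447 × 21) = 0.3083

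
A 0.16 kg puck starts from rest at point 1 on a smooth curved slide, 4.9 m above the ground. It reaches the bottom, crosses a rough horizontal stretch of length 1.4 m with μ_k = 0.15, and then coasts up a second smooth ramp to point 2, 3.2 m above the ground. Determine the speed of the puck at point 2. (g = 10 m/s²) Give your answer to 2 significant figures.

Energy at 1: mgh₁ = (0.16)(10)(4.9) = 7.8400 J
Friction loss: W_f = μ_k mg d = 0.3360 J
At 2: ½mv² + mgh₂ = mgh₁ − W_f
½mv² = 7.8400 − 0.3360 − 5.1200 = 2.3840 J
v = √(2 × 2.3840/0.16) = 5.459 m/s

v = 5.5 m/s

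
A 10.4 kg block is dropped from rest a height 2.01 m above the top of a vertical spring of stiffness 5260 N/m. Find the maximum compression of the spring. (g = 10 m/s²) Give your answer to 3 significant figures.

Take the reference level at the top of the uncompressed spring. At max compression the block has fallen H + x and is momentarily at rest:
mg(H + x) = ½kx²
½(5260)x² − (10.4)(10)x − (10.4)(10)(2.01) = 0
2630x² − 104.0x − 209.0 = 0
x = [104.0 + √(10816 + 2.1991e+06)]/(2 × 2630) = 0.3024 m

x = 0.302 m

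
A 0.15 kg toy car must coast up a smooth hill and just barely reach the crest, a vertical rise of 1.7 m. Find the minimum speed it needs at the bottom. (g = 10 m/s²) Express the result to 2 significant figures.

At the top it is momentarily at rest, so all KE converts to PE: ½mv² = mgh
v = √(2gh) = √(2 × 10 × 1.7) = 5.831 m/s

v = 5.8 m/s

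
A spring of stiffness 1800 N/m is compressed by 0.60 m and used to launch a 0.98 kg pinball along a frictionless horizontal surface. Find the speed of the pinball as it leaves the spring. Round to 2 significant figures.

Spring PE converts entirely to kinetic energy: ½kx² = ½mv²
v = x√(k/m) = 0.60 × √(1800/0.98) = 25.71 m/s

v = 26 m/s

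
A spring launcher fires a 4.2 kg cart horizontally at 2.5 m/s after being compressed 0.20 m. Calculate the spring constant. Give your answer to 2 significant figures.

Energy stored in the spring equals the launch KE: ½kx² = ½mv²
k = mv²/x² = (4.2)(2.5)²/(0.20)² = 656.2 N/m

k = 660 N/m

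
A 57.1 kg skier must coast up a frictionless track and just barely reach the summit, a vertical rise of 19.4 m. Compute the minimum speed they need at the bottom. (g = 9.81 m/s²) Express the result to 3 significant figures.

At the top they are momentarily at rest, so all KE converts to PE: ½mv² = mgh
v = √(2gh) = √(2 × 9.81 × 19.4) = 19.51 m/s

v = 19.5 m/s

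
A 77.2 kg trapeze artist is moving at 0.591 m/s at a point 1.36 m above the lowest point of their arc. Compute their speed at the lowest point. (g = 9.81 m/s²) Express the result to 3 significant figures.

v = 5.20 m/s

Energy conservation between the two points: ½mv₀² + mgh = ½mv²
v² = v₀² + 2gh = (0.591)² + 2(9.81)(1.36) = 27.032
v = √27.032 = 5.199 m/s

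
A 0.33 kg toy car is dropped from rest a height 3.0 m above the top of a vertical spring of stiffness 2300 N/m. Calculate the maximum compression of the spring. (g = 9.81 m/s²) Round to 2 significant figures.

Take the reference level at the top of the uncompressed spring. At max compression the car has fallen H + x and is momentarily at rest:
mg(H + x) = ½kx²
½(2300)x² − (0.33)(9.81)x − (0.33)(9.81)(3.0) = 0
1150x² − 3.237x − 9.712 = 0
x = [3.237 + √(10.48 + 44675)]/(2 × 1150) = 0.09332 m

x = 0.093 m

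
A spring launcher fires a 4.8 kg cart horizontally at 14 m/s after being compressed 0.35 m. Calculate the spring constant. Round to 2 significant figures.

k = 7700 N/m

½kx² = ½mv²
k = mv²/x² = (4.8)(14)²/(0.35)² = 7680 N/m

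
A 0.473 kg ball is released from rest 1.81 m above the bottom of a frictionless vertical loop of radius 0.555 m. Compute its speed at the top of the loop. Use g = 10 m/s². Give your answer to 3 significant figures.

Energy conservation: mgh = ½mv_top² + mg(2r)
v_top² = 2g(h − 2r) = 2(10)(1.81 − 1.110) = 14.00
v_top = 3.742 m/s

v = 3.74 m/s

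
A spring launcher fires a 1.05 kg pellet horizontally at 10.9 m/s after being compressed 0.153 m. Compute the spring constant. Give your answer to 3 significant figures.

k = 5330 N/m

Energy stored in the spring equals the launch KE: ½kx² = ½mv²
k = mv²/x² = (1.05)(10.9)²/(0.153)² = 5329 N/m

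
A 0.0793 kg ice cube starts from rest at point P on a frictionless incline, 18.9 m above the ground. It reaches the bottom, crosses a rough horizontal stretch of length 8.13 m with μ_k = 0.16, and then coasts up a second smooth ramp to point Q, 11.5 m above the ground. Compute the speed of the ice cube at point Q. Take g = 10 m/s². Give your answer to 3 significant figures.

v = 11.0 m/s

Energy at P: mgh₁ = (0.0793)(10)(18.9) = 14.988 J
Friction loss: W_f = μ_k mg d = 1.032 J
At Q: ½mv² + mgh₂ = mgh₁ − W_f
½mv² = 14.988 − 1.032 − 9.1195 = 4.8367 J
v = √(2 × 4.8367/0.0793) = 11.04 m/s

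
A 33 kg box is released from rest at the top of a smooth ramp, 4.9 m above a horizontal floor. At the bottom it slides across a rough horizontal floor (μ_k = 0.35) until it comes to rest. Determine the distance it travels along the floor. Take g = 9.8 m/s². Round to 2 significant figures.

d = 14 m

Energy at the top = energy at the end + work done against friction:
At rest all PE has been dissipated by friction: mgh = μ_k m g d
d = h/μ_k = 4.9/0.35 = 14.00 m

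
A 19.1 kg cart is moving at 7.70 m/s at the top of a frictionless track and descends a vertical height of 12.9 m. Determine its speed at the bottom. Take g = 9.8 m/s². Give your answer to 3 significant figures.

v = 17.7 m/s

Energy conservation between the two points: ½mv₀² + mgh = ½mv²
v² = v₀² + 2gh = (7.70)² + 2(9.8)(12.9) = 312.13
v = √312.13 = 17.67 m/s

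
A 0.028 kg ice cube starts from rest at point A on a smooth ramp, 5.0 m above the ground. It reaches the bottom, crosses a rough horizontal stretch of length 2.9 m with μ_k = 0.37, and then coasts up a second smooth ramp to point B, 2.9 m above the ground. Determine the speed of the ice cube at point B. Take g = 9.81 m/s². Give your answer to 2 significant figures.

v = 4.5 m/s

Energy at A: mgh₁ = (0.028)(9.81)(5.0) = 1.3734 J
Friction loss: W_f = μ_k mg d = 0.2947 J
At B: ½mv² + mgh₂ = mgh₁ − W_f
½mv² = 1.3734 − 0.2947 − 0.79657 = 0.28210 J
v = √(2 × 0.28210/0.028) = 4.489 m/s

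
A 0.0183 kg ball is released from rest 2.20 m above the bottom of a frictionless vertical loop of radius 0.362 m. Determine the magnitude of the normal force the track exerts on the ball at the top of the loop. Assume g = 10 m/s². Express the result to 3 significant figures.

Energy from release to top (height 2r): mgh = ½mv_top² + mg(2r)
v_top² = 2g(h − 2r) = 2(10)(2.20 − 0.7240) = 29.520 m²/s²
At the top, both N and weight point toward the centre: N + mg = mv_top²/r
N = m(v_top²/r − g) = 0.0183(29.520/0.362 − 10) = 1.309 N

N = 1.31 N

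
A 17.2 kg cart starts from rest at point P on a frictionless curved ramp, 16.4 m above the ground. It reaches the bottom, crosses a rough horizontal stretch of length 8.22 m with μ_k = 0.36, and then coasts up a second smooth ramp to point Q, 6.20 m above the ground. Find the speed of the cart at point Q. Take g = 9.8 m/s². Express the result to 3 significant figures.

Energy at P: mgh₁ = (17.2)(9.8)(16.4) = 2764.4 J
Friction loss: W_f = μ_k mg d = 498.8 J
At Q: ½mv² + mgh₂ = mgh₁ − W_f
½mv² = 2764.4 − 498.8 − 1045.1 = 1220.5 J
v = √(2 × 1220.5/17.2) = 11.91 m/s

v = 11.9 m/s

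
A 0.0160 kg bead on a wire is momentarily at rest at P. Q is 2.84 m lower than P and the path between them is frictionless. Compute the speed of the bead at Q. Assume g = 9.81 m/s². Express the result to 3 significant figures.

v = 7.46 m/s

By conservation of mechanical energy, mgh = ½mv²
v = √(2gh) = √(2 × 9.81 × 2.84) = √55.721 = 7.465 m/s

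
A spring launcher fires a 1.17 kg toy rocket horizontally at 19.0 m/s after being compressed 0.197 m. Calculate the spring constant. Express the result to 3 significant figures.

k = 10900 N/m

½kx² = ½mv²
k = mv²/x² = (1.17)(19.0)²/(0.197)² = 10883 N/m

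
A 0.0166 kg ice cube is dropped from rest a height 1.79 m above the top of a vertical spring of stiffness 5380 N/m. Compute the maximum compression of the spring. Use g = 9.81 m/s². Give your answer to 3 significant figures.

x = 0.0104 m

Take the reference level at the top of the uncompressed spring. At max compression the cube has fallen H + x and is momentarily at rest:
mg(H + x) = ½kx²
½(5380)x² − (0.0166)(9.81)x − (0.0166)(9.81)(1.79) = 0
2690x² − 0.1628x − 0.2915 = 0
x = [0.1628 + √(0.02652 + 3136.5)]/(2 × 2690) = 0.01044 m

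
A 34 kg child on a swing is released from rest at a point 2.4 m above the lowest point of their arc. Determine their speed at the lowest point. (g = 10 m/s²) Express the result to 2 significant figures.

v = 6.9 m/s

By conservation of mechanical energy, mgh = ½mv²
v = √(2gh) = √(2 × 10 × 2.4) = √48.000 = 6.928 m/s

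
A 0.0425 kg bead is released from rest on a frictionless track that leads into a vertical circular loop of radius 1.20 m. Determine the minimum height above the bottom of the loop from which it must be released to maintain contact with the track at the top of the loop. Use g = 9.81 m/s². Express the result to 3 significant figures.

h = 3.00 m

At the top, for minimum speed gravity alone supplies the centripetal force: mg = mv_top²/r ⇒ v_top² = gr = 11.77 m²/s²
Energy conservation from release height h to the top (height 2r): mgh = ½mv_top² + mg(2r)
h = v_top²/(2g) + 2r = r/2 + 2r = 5r/2 = 3.000 m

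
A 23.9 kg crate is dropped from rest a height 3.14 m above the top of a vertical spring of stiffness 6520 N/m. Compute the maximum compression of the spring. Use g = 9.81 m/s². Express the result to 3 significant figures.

x = 0.513 m

Measuring PE from the top of the relaxed spring, at max compression the crate has dropped H + x with zero KE, so:
mg(H + x) = ½kx²
½(6520)x² − (23.9)(9.81)x − (23.9)(9.81)(3.14) = 0
3260x² − 234.5x − 736.2 = 0
x = [234.5 + √(54971 + 9.6001e+06)]/(2 × 3260) = 0.5125 m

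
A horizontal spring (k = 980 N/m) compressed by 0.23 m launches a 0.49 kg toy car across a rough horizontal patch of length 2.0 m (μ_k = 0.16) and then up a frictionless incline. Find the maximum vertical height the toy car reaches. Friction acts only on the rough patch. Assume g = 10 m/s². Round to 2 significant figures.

h = 5.0 m

Spring energy: E₀ = ½kx² = ½(980)(0.23)² = 25.921 J
Friction: W_f = μ_k mg d = (0.16)(0.49)(10)(2.0) = 1.568 J
Energy at base of ramp: E = 25.921 − 1.568 = 24.353 J
At max height all remaining energy is PE: mgh = E ⇒ h = E/(mg) = 24.353/(0.49 × 10) = 4.970 m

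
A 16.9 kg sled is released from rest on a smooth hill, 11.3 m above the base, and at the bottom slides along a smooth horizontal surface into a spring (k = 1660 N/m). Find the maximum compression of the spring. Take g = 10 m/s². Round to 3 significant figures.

At max compression the sled is momentarily at rest: mgh = ½kx²
x = √(2mgh/k) = √(2 × 16.9 × 10 × 11.3 / 1660) = 1.517 m

x = 1.52 m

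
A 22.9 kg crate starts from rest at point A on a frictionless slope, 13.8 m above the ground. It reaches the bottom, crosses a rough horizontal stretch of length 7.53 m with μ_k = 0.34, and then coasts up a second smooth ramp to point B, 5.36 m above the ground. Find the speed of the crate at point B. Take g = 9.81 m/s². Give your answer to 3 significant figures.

v = 10.7 m/s

Energy at A: mgh₁ = (22.9)(9.81)(13.8) = 3100.2 J
Friction loss: W_f = μ_k mg d = 575.1 J
At B: ½mv² + mgh₂ = mgh₁ − W_f
½mv² = 3100.2 − 575.1 − 1204.1 = 1320.9 J
v = √(2 × 1320.9/22.9) = 10.74 m/s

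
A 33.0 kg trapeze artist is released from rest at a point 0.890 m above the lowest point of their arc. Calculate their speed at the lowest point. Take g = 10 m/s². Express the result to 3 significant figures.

v = 4.22 m/s

Energy conservation between the two points: mgh = ½mv²
v = √(2gh) = √(2 × 10 × 0.890) = √17.800 = 4.219 m/s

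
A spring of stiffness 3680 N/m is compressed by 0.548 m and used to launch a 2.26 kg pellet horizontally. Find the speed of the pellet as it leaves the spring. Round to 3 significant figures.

Spring PE converts entirely to kinetic energy: ½kx² = ½mv²
v = x√(k/m) = 0.548 × √(3680/2.26) = 22.11 m/s

v = 22.1 m/s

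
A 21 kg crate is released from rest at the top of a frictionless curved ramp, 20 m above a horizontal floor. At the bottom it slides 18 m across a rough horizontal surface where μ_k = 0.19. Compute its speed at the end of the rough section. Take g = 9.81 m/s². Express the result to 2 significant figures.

Energy bookkeeping (friction removes W_f = μ_k N d):
mgh = ½mv² + μ_k m g d
W_f = μ_k mg d = (0.19)(21)(9.81)(18) = 704.6 J
½mv² = mgh − W_f = 4120.2 − 704.6 = 3415.6 J
v = √(2 × 3415.6/21) = 18.04 m/s

v = 18 m/s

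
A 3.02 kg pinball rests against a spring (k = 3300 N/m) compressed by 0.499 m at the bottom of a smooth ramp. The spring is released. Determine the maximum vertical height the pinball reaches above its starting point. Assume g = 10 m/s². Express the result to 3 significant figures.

h = 13.6 m

Energy conservation from release to the highest point: ½kx² = mgh
h = kx²/(2mg) = (3300)(0.499)²/(2 × 3.02 × 10) = 13.60 m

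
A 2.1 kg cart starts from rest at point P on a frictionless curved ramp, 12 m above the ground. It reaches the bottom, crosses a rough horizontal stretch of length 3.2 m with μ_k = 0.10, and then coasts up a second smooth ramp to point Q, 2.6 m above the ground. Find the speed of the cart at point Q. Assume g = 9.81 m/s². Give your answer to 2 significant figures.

Energy at P: mgh₁ = (2.1)(9.81)(12) = 247.21 J
Friction loss: W_f = μ_k mg d = 6.592 J
At Q: ½mv² + mgh₂ = mgh₁ − W_f
½mv² = 247.21 − 6.592 − 53.563 = 187.06 J
v = √(2 × 187.06/2.1) = 13.35 m/s

v = 13 m/s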